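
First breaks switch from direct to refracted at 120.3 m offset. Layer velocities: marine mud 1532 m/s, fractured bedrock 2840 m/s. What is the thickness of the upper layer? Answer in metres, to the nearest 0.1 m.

x_cross = 2h·√((V₂+V₁)/(V₂−V₁)) → h = x_cross / (2·√((V₂+V₁)/(V₂−V₁))).
√((V₂+V₁)/(V₂−V₁)) = √((2840+1532)/(2840−1532)) = 1.8283.
h = 120.3 / (2·1.8283) = 32.90 m.

32.9 m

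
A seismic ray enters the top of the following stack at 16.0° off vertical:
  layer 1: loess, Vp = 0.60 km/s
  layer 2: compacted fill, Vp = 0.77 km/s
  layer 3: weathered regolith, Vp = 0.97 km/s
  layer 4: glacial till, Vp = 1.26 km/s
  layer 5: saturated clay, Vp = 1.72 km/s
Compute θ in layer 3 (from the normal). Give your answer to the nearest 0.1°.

Snell's law across each interface conserves sin θ / V, so sin θ_3 = V_3·sin θ₁/V₁.
sin θ_3 = 0.97 × sin 16.0° / 0.60 = 0.4456.
θ_3 = arcsin 0.4456 = 26.46°.

26.5°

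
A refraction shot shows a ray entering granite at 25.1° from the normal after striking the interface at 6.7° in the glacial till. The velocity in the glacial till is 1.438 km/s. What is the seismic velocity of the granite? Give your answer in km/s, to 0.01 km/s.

Snell's law: sin 6.7°/V₁ = sin 25.1°/V₂.
V₂ = V₁·sin 25.1°/sin 6.7° = 1.438 × 3.6359 = 5.23 km/s.

5.23 km/s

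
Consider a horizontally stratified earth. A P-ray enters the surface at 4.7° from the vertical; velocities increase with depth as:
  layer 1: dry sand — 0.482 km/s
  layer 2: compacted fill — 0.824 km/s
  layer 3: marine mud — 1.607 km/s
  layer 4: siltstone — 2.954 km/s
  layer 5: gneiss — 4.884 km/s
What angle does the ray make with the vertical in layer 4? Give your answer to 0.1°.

30.1°

Snell's law across each interface conserves sin θ / V, so sin θ_4 = V_4·sin θ₁/V₁.
sin θ_4 = 2.954 × sin 4.7° / 0.482 = 0.5022.
θ_4 = arcsin 0.5022 = 30.14°.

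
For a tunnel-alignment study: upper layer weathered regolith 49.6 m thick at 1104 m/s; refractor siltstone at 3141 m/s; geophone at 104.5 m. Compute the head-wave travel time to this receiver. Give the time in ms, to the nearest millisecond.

t = x/V₂ + 2h·√(V₂²−V₁²)/(V₁V₂).
√(V₂²−V₁²) = √(3141²−1104²) = 2940.6 m/s; delay term = 2·49.6·2940.6/(1104·3141) = 0.08412 s.
t = 104.5/3141 + 0.08412 = 0.11739 s.

117 ms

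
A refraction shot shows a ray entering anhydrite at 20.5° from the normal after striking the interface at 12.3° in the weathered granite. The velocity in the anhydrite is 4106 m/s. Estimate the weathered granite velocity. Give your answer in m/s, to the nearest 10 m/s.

2500 m/s

sin 12.3° = 0.2130; sin 20.5° = 0.3502.
V₁ = V₂·(sin θ₁/sin θ₂) = 4106·(0.2130/0.3502) = 2497.67 m/s.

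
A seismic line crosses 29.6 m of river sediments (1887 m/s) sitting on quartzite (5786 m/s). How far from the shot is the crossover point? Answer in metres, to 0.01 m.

83.05 m

θ_c = arcsin(1887/5786) = 19.03°, so cos θ_c = 0.9453 and tᵢ = 2h cos θ_c/V₁ = 0.0297 s.
At crossover x/V₁ = x/V₂ + tᵢ ⇒ x = tᵢ/(1/V₁ − 1/V₂) = 0.02966/(5.2994e-04 − 1.7283e-04) = 83.05 m.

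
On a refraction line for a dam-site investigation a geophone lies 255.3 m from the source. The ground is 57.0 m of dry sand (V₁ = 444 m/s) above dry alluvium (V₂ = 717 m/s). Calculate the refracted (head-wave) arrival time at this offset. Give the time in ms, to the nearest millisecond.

t = x/V₂ + 2h·√(V₂²−V₁²)/(V₁V₂).
√(V₂²−V₁²) = √(717²−444²) = 563.0 m/s; delay term = 2·57.0·563.0/(444·717) = 0.20160 s.
t = 255.3/717 + 0.20160 = 0.55767 s.

558 ms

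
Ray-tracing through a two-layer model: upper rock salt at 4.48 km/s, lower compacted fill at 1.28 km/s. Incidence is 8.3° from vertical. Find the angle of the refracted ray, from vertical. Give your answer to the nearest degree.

2°

sin θ₁/V₁ = sin θ₂/V₂ ⇒ sin θ₂ = 1.28·sin 8.3°/4.48 = 1.28·0.1444/4.48 = 0.0412.
θ₂ = arcsin 0.0412 = 2.36° from the normal.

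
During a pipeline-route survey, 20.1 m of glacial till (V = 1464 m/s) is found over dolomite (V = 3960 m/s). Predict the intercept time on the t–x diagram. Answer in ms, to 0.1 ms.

tᵢ = 2h·√(V₂²−V₁²)/(V₁V₂).
√(V₂²−V₁²) = √(3960²−1464²) = 3679.4 m/s.
tᵢ = 2·20.1·3679.4/(1464·3960) = 0.02551 s.

25.5 ms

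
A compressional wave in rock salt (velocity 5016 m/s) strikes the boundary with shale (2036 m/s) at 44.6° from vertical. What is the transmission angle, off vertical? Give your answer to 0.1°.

16.6°

Snell's law: sin θ₂ = (V₂/V₁)·sin θ₁ = (2036/5016)·sin 44.6° = 0.2850.
θ₂ = sin⁻¹(0.2850) = 16.56° (from vertical).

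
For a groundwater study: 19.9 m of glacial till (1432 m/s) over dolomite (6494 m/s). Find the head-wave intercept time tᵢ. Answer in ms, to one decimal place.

tᵢ = 2h·√(V₂²−V₁²)/(V₁V₂).
√(V₂²−V₁²) = √(6494²−1432²) = 6334.1 m/s.
tᵢ = 2·19.9·6334.1/(1432·6494) = 0.02711 s.

27.1 ms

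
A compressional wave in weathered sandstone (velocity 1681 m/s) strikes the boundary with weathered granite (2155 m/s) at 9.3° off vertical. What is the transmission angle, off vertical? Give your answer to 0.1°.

12.0°

Snell's law: sin θ₂ = (V₂/V₁)·sin θ₁ = (2155/1681)·sin 9.3° = 0.2072.
θ₂ = sin⁻¹(0.2072) = 11.96° (from vertical).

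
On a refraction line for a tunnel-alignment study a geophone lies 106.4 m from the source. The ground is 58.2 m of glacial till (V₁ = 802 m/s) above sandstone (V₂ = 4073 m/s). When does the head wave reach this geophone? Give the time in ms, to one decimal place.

t = x/V₂ + 2h·√(V₂²−V₁²)/(V₁V₂).
√(V₂²−V₁²) = √(4073²−802²) = 3993.3 m/s; delay term = 2·58.2·3993.3/(802·4073) = 0.14230 s.
t = 106.4/4073 + 0.14230 = 0.16842 s.

168.4 ms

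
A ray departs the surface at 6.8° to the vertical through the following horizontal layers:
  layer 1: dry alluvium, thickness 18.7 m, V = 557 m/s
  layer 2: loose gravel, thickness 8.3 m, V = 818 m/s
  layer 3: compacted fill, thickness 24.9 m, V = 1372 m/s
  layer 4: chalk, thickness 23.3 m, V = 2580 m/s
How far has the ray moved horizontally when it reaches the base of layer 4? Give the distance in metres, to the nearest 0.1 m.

Apply Snell's law at each interface; in layer i the horizontal offset is hᵢ·tan θᵢ.
Layer 1: θ = 6.80°; offset = 18.7·tan 6.80° = 2.230 m.
Layer 2: sin θ = 818·sin 6.8°/557 = 0.1739, θ = 10.01°; offset = 8.3·tan 10.01° = 1.466 m.
Layer 3: sin θ = 1372·sin 6.8°/557 = 0.2917, θ = 16.96°; offset = 24.9·tan 16.96° = 7.592 m.
Layer 4: sin θ = 2580·sin 6.8°/557 = 0.5484, θ = 33.26°; offset = 23.3·tan 33.26° = 15.282 m.
Σ offsets = 26.570 m.

26.6 m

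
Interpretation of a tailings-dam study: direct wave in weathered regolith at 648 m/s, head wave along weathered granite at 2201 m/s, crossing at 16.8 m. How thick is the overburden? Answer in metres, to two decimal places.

h = (x_cross/2)·√((V₂−V₁)/(V₂+V₁)).
(V₂−V₁)/(V₂+V₁) = (2201−648)/(2201+648) = 0.5451; √ = 0.7383.
h = (16.8/2)·0.7383 = 6.20 m.

6.20 m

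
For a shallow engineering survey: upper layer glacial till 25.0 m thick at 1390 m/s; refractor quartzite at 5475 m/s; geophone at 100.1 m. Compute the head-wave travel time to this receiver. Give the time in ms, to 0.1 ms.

t = x/V₂ + 2h·√(V₂²−V₁²)/(V₁V₂).
√(V₂²−V₁²) = √(5475²−1390²) = 5295.6 m/s; delay term = 2·25.0·5295.6/(1390·5475) = 0.03479 s.
t = 100.1/5475 + 0.03479 = 0.05308 s.

53.1 ms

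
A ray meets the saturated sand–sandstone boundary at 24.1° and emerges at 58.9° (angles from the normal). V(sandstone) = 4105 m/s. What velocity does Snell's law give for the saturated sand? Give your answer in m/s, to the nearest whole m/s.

sin 24.1° = 0.4083; sin 58.9° = 0.8563.
V₁ = V₂·(sin θ₁/sin θ₂) = 4105·(0.4083/0.8563) = 1957.56 m/s.

1958 m/s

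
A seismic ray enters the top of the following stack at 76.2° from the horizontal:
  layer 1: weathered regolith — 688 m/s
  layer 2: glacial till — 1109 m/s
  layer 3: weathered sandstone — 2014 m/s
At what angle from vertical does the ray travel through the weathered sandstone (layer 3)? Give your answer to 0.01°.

44.29°

From the normal: θ₁ = 90° − 76.2° = 13.8°.
Snell's law across each interface conserves sin θ / V, so sin θ_3 = V_3·sin θ₁/V₁.
sin θ_3 = 2014 × sin 13.8° / 688 = 0.6983.
θ_3 = arcsin 0.6983 = 44.29°.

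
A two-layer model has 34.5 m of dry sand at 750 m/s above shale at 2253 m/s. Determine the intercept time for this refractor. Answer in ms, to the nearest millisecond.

tᵢ = 2h·√(V₂²−V₁²)/(V₁V₂).
√(V₂²−V₁²) = √(2253²−750²) = 2124.5 m/s.
tᵢ = 2·34.5·2124.5/(750·2253) = 0.08675 s.

87 ms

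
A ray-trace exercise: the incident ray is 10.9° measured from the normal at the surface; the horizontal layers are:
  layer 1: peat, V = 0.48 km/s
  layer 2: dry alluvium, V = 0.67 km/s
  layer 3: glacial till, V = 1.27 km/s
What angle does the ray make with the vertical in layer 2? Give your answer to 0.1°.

Ray parameter p = sin 10.9° / 0.48 = 3.9395e-01 s/km.
sin θ_2 = p·V_2 = 3.9395e-01 × 0.67 = 0.2639.
θ_2 = arcsin 0.2639 = 15.30°.

15.3°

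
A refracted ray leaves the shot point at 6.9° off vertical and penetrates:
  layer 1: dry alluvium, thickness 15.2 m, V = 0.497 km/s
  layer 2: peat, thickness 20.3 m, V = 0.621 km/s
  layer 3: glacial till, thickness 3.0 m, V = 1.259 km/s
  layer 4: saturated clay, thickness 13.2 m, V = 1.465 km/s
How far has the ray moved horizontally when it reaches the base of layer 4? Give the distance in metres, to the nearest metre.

11 m

Apply Snell's law at each interface; in layer i the horizontal offset is hᵢ·tan θᵢ.
Layer 1: θ = 6.90°; offset = 15.2·tan 6.90° = 1.839 m.
Layer 2: sin θ = 0.621·sin 6.9°/0.497 = 0.1501, θ = 8.63°; offset = 20.3·tan 8.63° = 3.082 m.
Layer 3: sin θ = 1.259·sin 6.9°/0.497 = 0.3043, θ = 17.72°; offset = 3.0·tan 17.72° = 0.958 m.
Layer 4: sin θ = 1.465·sin 6.9°/0.497 = 0.3541, θ = 20.74°; offset = 13.2·tan 20.74° = 4.998 m.
Σ offsets = 10.878 m.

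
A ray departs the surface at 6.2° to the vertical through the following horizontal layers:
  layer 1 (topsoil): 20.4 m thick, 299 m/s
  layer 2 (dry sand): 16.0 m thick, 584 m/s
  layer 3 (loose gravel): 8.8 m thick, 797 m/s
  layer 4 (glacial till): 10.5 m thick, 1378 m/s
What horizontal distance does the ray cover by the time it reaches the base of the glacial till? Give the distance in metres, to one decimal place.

14.3 m

Apply Snell's law at each interface; in layer i the horizontal offset is hᵢ·tan θᵢ.
Layer 1: θ = 6.20°; offset = 20.4·tan 6.20° = 2.216 m.
Layer 2: sin θ = 584·sin 6.2°/299 = 0.2109, θ = 12.18°; offset = 16.0·tan 12.18° = 3.453 m.
Layer 3: sin θ = 797·sin 6.2°/299 = 0.2879, θ = 16.73°; offset = 8.8·tan 16.73° = 2.645 m.
Layer 4: sin θ = 1378·sin 6.2°/299 = 0.4977, θ = 29.85°; offset = 10.5·tan 29.85° = 6.026 m.
Σ offsets = 14.340 m.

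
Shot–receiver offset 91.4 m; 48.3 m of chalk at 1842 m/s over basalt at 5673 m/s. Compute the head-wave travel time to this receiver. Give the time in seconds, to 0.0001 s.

0.0657 s

t = x/V₂ + 2h·√(V₂²−V₁²)/(V₁V₂).
√(V₂²−V₁²) = √(5673²−1842²) = 5365.6 m/s; delay term = 2·48.3·5365.6/(1842·5673) = 0.04960 s.
t = 91.4/5673 + 0.04960 = 0.06571 s.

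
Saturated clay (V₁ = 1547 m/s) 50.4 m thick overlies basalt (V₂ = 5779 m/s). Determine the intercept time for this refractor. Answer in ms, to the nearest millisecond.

63 ms

tᵢ = 2h·√(V₂²−V₁²)/(V₁V₂).
√(V₂²−V₁²) = √(5779²−1547²) = 5568.1 m/s.
tᵢ = 2·50.4·5568.1/(1547·5779) = 0.06278 s.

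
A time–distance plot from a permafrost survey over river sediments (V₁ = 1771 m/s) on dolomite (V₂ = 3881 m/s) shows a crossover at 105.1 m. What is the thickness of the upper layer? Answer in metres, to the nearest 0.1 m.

32.1 m

x_cross = 2h·√((V₂+V₁)/(V₂−V₁)) → h = x_cross / (2·√((V₂+V₁)/(V₂−V₁))).
√((V₂+V₁)/(V₂−V₁)) = √((3881+1771)/(3881−1771)) = 1.6367.
h = 105.1 / (2·1.6367) = 32.11 m.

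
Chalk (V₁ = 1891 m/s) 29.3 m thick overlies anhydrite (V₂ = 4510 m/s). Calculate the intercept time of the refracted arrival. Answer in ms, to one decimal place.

tᵢ = 2h·√(V₂²−V₁²)/(V₁V₂).
√(V₂²−V₁²) = √(4510²−1891²) = 4094.4 m/s.
tᵢ = 2·29.3·4094.4/(1891·4510) = 0.02813 s.

28.1 ms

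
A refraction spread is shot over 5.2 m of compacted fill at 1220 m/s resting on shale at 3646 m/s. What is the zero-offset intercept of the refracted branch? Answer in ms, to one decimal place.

8.0 ms

θ_c = arcsin(V₁/V₂) = arcsin(1220/3646) = 19.55°; cos θ_c = 0.9424.
tᵢ = 2h·cos θ_c / V₁ = 2·5.2·0.9424 / 1220 = 0.00803 s.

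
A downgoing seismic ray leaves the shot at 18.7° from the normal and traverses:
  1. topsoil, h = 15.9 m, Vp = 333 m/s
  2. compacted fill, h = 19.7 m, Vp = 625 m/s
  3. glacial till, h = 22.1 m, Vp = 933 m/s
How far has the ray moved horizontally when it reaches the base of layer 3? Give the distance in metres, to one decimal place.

65.4 m

Ray parameter p = sin 18.7° / 333 m/s = 9.6280e-04 s/m.
Layer 1: θ = 18.70°; offset = 15.9·tan 18.70° = 5.382 m.
Layer 2: sin θ = p·625 = 0.6018 → θ = 37.00°; offset = 19.7·tan 37.00° = 14.843 m.
Layer 3: sin θ = p·933 = 0.8983 → θ = 63.93°; offset = 22.1·tan 63.93° = 45.181 m.
Σ offsets = 65.405 m.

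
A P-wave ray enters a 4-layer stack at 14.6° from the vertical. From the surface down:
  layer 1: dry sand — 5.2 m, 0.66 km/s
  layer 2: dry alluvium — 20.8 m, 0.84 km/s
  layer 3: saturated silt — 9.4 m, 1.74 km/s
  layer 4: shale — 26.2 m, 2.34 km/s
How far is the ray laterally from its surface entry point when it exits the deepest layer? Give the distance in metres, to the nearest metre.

Apply Snell's law at each interface; in layer i the horizontal offset is hᵢ·tan θᵢ.
Layer 1: θ = 14.60°; offset = 5.2·tan 14.60° = 1.354 m.
Layer 2: sin θ = 0.84·sin 14.6°/0.66 = 0.3208, θ = 18.71°; offset = 20.8·tan 18.71° = 7.045 m.
Layer 3: sin θ = 1.74·sin 14.6°/0.66 = 0.6645, θ = 41.65°; offset = 9.4·tan 41.65° = 8.360 m.
Layer 4: sin θ = 2.34·sin 14.6°/0.66 = 0.8937, θ = 63.34°; offset = 26.2·tan 63.34° = 52.188 m.
Total horizontal offset = 68.948 m.

69 m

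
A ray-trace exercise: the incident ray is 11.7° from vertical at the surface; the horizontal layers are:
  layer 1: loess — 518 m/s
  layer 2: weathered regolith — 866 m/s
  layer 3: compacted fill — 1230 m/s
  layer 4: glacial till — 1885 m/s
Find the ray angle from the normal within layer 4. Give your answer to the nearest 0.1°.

47.6°

Ray parameter p = sin 11.7° / 518 = 3.9148e-04 s/m.
sin θ_4 = p·V_4 = 3.9148e-04 × 1885 = 0.7379.
θ_4 = 47.56° from the vertical.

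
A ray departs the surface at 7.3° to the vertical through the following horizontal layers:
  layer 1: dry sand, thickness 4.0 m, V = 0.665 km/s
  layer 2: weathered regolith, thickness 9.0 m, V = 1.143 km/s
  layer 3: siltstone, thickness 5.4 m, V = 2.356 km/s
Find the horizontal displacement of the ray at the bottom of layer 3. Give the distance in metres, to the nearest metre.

5 m

Apply Snell's law at each interface; in layer i the horizontal offset is hᵢ·tan θᵢ.
Layer 1: θ = 7.30°; offset = 4.0·tan 7.30° = 0.512 m.
Layer 2: sin θ = 1.143·sin 7.3°/0.665 = 0.2184, θ = 12.61°; offset = 9.0·tan 12.61° = 2.014 m.
Layer 3: sin θ = 2.356·sin 7.3°/0.665 = 0.4502, θ = 26.75°; offset = 5.4·tan 26.75° = 2.722 m.
Total horizontal offset = 5.249 m.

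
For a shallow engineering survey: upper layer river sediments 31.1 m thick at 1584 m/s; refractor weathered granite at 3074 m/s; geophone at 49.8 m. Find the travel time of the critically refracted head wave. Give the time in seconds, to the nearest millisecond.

0.050 s

t = x/V₂ + 2h·√(V₂²−V₁²)/(V₁V₂).
√(V₂²−V₁²) = √(3074²−1584²) = 2634.5 m/s; delay term = 2·31.1·2634.5/(1584·3074) = 0.03365 s.
t = 49.8/3074 + 0.03365 = 0.04985 s.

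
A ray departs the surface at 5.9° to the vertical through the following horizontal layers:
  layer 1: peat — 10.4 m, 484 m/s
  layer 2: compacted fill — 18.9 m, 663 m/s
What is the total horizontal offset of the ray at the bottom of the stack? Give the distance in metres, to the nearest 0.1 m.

3.8 m

Ray parameter p = sin 5.9° / 484 m/s = 2.1238e-04 s/m.
Layer 1: θ = 5.90°; offset = 10.4·tan 5.90° = 1.075 m.
Layer 2: sin θ = p·663 = 0.1408 → θ = 8.09°; offset = 18.9·tan 8.09° = 2.688 m.
Summing the layer offsets gives 3.763 m.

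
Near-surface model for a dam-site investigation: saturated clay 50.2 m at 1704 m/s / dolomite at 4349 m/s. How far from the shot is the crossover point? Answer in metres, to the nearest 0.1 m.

151.9 m

x_cross = 2h·√((V₂+V₁)/(V₂−V₁)).
(V₂+V₁)/(V₂−V₁) = (4349+1704)/(4349−1704) = 2.2885; √ = 1.5128.
x_cross = 2·50.2·1.5128 = 151.88 m.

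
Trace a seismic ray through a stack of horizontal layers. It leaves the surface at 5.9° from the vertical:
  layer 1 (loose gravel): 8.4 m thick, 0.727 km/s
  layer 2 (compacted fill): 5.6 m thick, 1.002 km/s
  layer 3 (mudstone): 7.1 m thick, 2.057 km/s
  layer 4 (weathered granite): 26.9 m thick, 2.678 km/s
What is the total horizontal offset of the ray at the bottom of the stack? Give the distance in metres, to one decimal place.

Apply Snell's law at each interface; in layer i the horizontal offset is hᵢ·tan θᵢ.
Layer 1: θ = 5.90°; offset = 8.4·tan 5.90° = 0.868 m.
Layer 2: sin θ = 1.002·sin 5.9°/0.727 = 0.1417, θ = 8.14°; offset = 5.6·tan 8.14° = 0.801 m.
Layer 3: sin θ = 2.057·sin 5.9°/0.727 = 0.2908, θ = 16.91°; offset = 7.1·tan 16.91° = 2.158 m.
Layer 4: sin θ = 2.678·sin 5.9°/0.727 = 0.3786, θ = 22.25°; offset = 26.9·tan 22.25° = 11.005 m.
Total horizontal offset = 14.833 m.

14.8 m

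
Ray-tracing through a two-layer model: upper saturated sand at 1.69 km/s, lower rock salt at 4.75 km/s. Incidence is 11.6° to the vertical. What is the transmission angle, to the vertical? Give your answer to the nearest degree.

sin θ₁/V₁ = sin θ₂/V₂ ⇒ sin θ₂ = 4.75·sin 11.6°/1.69 = 4.75·0.2011/1.69 = 0.5652.
θ₂ = sin⁻¹(0.5652) = 34.41° (from vertical).

34°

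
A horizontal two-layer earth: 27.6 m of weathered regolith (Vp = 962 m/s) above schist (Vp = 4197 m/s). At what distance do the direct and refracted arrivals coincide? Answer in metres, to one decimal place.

69.7 m

x_cross = 2h·√((V₂+V₁)/(V₂−V₁)).
(V₂+V₁)/(V₂−V₁) = (4197+962)/(4197−962) = 1.5947; √ = 1.2628.
x_cross = 2·27.6·1.2628 = 69.71 m.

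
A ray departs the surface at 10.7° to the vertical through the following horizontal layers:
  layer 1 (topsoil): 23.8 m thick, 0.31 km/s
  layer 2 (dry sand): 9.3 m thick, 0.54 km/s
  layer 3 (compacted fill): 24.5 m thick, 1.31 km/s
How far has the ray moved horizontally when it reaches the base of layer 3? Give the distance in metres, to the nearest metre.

39 m

Ray parameter p = sin 10.7° / 0.31 km/s = 5.9892e-01 s/km.
Layer 1: θ = 10.70°; offset = 23.8·tan 10.70° = 4.497 m.
Layer 2: sin θ = p·0.54 = 0.3234 → θ = 18.87°; offset = 9.3·tan 18.87° = 3.179 m.
Layer 3: sin θ = p·1.31 = 0.7846 → θ = 51.68°; offset = 24.5·tan 51.68° = 31.003 m.
Total horizontal offset = 38.679 m.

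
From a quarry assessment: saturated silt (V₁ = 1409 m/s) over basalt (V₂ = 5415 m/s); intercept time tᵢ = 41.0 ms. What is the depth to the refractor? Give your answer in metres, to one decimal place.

h = tᵢ·V₁·V₂ / (2·√(V₂²−V₁²)).
√(V₂²−V₁²) = √(5415² − 1409²) = 5228.5 m/s.
h = 0.041 s × 1409 × 5415 / (2 × 5228.5) = 29.91 m.

29.9 m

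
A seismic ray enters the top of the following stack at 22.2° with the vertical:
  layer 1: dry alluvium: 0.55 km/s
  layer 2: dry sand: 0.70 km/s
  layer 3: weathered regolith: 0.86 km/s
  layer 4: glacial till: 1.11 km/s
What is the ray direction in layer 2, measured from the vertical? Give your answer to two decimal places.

28.74°

Ray parameter p = sin 22.2° / 0.55 = 6.8698e-01 s/km.
sin θ_2 = p·V_2 = 6.8698e-01 × 0.70 = 0.4809.
θ_2 = 28.74° from the vertical.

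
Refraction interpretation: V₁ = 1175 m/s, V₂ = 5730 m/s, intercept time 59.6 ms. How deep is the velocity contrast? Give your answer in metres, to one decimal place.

35.8 m

h = tᵢ·V₁·V₂ / (2·√(V₂²−V₁²)).
√(V₂²−V₁²) = √(5730² − 1175²) = 5608.2 m/s.
h = 0.0596 s × 1175 × 5730 / (2 × 5608.2) = 35.78 m.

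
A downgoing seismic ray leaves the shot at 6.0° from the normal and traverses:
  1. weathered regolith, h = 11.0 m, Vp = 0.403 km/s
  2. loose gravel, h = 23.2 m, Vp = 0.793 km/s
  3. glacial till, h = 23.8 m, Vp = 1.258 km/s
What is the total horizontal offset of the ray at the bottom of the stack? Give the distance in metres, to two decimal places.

Apply Snell's law at each interface; in layer i the horizontal offset is hᵢ·tan θᵢ.
Layer 1: θ = 6.00°; offset = 11.0·tan 6.00° = 1.1561 m.
Layer 2: sin θ = 0.793·sin 6.0°/0.403 = 0.2057, θ = 11.87°; offset = 23.2·tan 11.87° = 4.8762 m.
Layer 3: sin θ = 1.258·sin 6.0°/0.403 = 0.3263, θ = 19.04°; offset = 23.8·tan 19.04° = 8.2155 m.
Total horizontal offset = 14.2478 m.

14.25 m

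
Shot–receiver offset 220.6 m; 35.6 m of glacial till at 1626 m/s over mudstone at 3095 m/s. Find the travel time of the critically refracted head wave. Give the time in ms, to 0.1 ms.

108.5 ms

t = x/V₂ + 2h·√(V₂²−V₁²)/(V₁V₂).
√(V₂²−V₁²) = √(3095²−1626²) = 2633.5 m/s; delay term = 2·35.6·2633.5/(1626·3095) = 0.03726 s.
t = 220.6/3095 + 0.03726 = 0.10853 s.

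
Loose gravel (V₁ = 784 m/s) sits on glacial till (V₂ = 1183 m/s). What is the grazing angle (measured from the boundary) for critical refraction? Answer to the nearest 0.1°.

48.5°

At critical incidence the refracted ray runs along the interface (θ₂ = 90°), so sin θ_c = V₁/V₂.
θ_c = arcsin(784/1183) = arcsin 0.6627 = 41.51°.
Measured from the interface: 90° − 41.51° = 48.49°.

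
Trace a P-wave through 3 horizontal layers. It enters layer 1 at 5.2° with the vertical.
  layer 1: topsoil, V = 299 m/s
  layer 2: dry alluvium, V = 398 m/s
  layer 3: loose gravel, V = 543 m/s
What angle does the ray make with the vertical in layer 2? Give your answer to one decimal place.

6.9°

Snell's law across each interface conserves sin θ / V, so sin θ_2 = V_2·sin θ₁/V₁.
sin θ_2 = 398 × sin 5.2° / 299 = 0.1206.
θ_2 = 6.93° from the vertical.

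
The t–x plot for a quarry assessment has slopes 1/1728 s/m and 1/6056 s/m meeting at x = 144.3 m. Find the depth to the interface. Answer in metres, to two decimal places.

53.80 m

x_cross = 2h·√((V₂+V₁)/(V₂−V₁)) → h = x_cross / (2·√((V₂+V₁)/(V₂−V₁))).
√((V₂+V₁)/(V₂−V₁)) = √((6056+1728)/(6056−1728)) = 1.3411.
h = 144.3 / (2·1.3411) = 53.80 m.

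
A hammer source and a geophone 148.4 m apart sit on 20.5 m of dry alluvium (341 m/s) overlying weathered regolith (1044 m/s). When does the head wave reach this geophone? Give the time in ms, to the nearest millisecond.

256 ms

θ_c = arcsin(V₁/V₂) = arcsin(341/1044) = 19.06°, cos θ_c = 0.9452.
Intercept time tᵢ = 2h cos θ_c / V₁ = 2·20.5·0.9452/341 = 0.11364 s.
t = x/V₂ + tᵢ = 148.4/1044 + 0.11364 = 0.25579 s.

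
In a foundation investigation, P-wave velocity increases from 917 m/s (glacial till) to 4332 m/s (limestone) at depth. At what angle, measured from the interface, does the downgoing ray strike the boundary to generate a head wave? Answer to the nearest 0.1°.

77.8°

Critical incidence: sin θ_c = V₁/V₂ = 917/4332 = 0.2117.
θ_c = arcsin 0.2117 = 12.22°.
Measured from the interface: 90° − 12.22° = 77.78°.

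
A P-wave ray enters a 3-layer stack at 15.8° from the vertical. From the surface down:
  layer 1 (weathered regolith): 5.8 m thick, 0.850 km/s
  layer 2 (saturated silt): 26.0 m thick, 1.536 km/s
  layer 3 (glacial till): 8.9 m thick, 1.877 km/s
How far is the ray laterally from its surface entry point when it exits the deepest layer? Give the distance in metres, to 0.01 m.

23.03 m

Apply Snell's law at each interface; in layer i the horizontal offset is hᵢ·tan θᵢ.
Layer 1: θ = 15.80°; offset = 5.8·tan 15.80° = 1.6412 m.
Layer 2: sin θ = 1.536·sin 15.8°/0.850 = 0.4920, θ = 29.47°; offset = 26.0·tan 29.47° = 14.6944 m.
Layer 3: sin θ = 1.877·sin 15.8°/0.850 = 0.6013, θ = 36.96°; offset = 8.9·tan 36.96° = 6.6969 m.
Summing the layer offsets gives 23.0326 m.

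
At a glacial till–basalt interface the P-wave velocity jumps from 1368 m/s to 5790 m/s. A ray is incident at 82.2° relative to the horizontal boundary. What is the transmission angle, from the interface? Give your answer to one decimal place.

54.9°

Convert to the normal: θ₁ = 90° − 82.2° = 7.8°.
sin θ₁/V₁ = sin θ₂/V₂ ⇒ sin θ₂ = 5790·sin 7.8°/1368 = 5790·0.1357/1368 = 0.5744.
θ₂ = sin⁻¹(0.5744) = 35.06° (from vertical).
From the interface: 90° − 35.06° = 54.94°.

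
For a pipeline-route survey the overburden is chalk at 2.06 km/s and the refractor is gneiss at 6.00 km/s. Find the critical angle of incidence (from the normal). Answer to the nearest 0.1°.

At critical incidence the refracted ray runs along the interface (θ₂ = 90°), so sin θ_c = V₁/V₂.
θ_c = arcsin(2.06/6.00) = arcsin 0.3433 = 20.08°.

20.1°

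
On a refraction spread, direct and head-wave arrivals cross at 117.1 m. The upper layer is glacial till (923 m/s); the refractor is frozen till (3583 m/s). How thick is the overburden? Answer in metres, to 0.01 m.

44.99 m

x_cross = 2h·√((V₂+V₁)/(V₂−V₁)) → h = x_cross / (2·√((V₂+V₁)/(V₂−V₁))).
√((V₂+V₁)/(V₂−V₁)) = √((3583+923)/(3583−923)) = 1.3015.
h = 117.1 / (2·1.3015) = 44.99 m.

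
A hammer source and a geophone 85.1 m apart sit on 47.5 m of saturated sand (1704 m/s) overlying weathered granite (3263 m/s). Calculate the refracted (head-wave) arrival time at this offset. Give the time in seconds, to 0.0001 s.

t = x/V₂ + 2h·√(V₂²−V₁²)/(V₁V₂).
√(V₂²−V₁²) = √(3263²−1704²) = 2782.7 m/s; delay term = 2·47.5·2782.7/(1704·3263) = 0.04755 s.
t = 85.1/3263 + 0.04755 = 0.07363 s.

0.0736 s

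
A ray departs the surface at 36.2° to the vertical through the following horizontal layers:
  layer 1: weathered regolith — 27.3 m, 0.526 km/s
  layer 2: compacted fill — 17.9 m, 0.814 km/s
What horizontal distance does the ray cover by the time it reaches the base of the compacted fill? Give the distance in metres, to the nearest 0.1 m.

p = sin θ₁/V₁ = sin 36.2°/0.526 = 1.1228e+00 s/km is conserved through the stack.
Layer 1: θ = 36.20°; offset = 27.3·tan 36.20° = 19.981 m.
Layer 2: sin θ = p·0.814 = 0.9140 → θ = 66.06°; offset = 17.9·tan 66.06° = 40.320 m.
Σ offsets = 60.300 m.

60.3 m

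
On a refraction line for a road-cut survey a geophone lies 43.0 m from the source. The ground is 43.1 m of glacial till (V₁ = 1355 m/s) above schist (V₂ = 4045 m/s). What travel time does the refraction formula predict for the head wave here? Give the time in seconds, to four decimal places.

t = x/V₂ + 2h·√(V₂²−V₁²)/(V₁V₂).
√(V₂²−V₁²) = √(4045²−1355²) = 3811.3 m/s; delay term = 2·43.1·3811.3/(1355·4045) = 0.05994 s.
t = 43.0/4045 + 0.05994 = 0.07057 s.

0.0706 s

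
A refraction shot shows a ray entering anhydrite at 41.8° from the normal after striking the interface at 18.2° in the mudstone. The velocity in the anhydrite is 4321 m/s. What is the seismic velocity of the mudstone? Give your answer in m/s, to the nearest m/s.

Snell's law: sin 18.2°/V₁ = sin 41.8°/V₂.
V₁ = V₂·sin 18.2°/sin 41.8° = 4321 × 0.4686 = 2024.81 m/s.

2025 m/s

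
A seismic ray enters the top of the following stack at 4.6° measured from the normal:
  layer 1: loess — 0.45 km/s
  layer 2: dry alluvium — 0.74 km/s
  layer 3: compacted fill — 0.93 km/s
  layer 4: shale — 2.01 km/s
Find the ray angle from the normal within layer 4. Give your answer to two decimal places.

Snell's law across each interface conserves sin θ / V, so sin θ_4 = V_4·sin θ₁/V₁.
sin θ_4 = 2.01 × sin 4.6° / 0.45 = 0.3582.
θ_4 = arcsin 0.3582 = 20.99°.

20.99°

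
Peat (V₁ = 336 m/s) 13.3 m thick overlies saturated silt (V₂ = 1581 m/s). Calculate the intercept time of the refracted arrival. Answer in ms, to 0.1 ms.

tᵢ = 2h·√(V₂²−V₁²)/(V₁V₂).
√(V₂²−V₁²) = √(1581²−336²) = 1544.9 m/s.
tᵢ = 2·13.3·1544.9/(336·1581) = 0.07736 s.

77.4 ms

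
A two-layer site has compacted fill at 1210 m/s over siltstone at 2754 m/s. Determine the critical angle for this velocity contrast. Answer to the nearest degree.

Critical incidence: sin θ_c = V₁/V₂ = 1210/2754 = 0.4394.
θ_c = arcsin 0.4394 = 26.06°.

26°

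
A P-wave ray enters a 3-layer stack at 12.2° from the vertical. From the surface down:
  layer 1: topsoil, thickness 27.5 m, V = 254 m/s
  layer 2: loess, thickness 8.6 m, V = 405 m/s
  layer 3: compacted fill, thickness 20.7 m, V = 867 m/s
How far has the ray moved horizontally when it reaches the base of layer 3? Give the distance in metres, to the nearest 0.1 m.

30.6 m

Apply Snell's law at each interface; in layer i the horizontal offset is hᵢ·tan θᵢ.
Layer 1: θ = 12.20°; offset = 27.5·tan 12.20° = 5.946 m.
Layer 2: sin θ = 405·sin 12.2°/254 = 0.3370, θ = 19.69°; offset = 8.6·tan 19.69° = 3.078 m.
Layer 3: sin θ = 867·sin 12.2°/254 = 0.7213, θ = 46.16°; offset = 20.7·tan 46.16° = 21.559 m.
Total horizontal offset = 30.583 m.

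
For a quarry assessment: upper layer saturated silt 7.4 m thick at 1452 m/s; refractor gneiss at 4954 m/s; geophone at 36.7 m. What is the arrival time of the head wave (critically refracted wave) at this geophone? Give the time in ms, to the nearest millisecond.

17 ms

t = x/V₂ + 2h·√(V₂²−V₁²)/(V₁V₂).
√(V₂²−V₁²) = √(4954²−1452²) = 4736.4 m/s; delay term = 2·7.4·4736.4/(1452·4954) = 0.00975 s.
t = 36.7/4954 + 0.00975 = 0.01715 s.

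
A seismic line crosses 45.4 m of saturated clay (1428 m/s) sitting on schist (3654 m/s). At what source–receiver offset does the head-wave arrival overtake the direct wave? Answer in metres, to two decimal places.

137.20 m

θ_c = arcsin(1428/3654) = 23.00°, so cos θ_c = 0.9205 and tᵢ = 2h cos θ_c/V₁ = 0.0585 s.
At crossover x/V₁ = x/V₂ + tᵢ ⇒ x = tᵢ/(1/V₁ − 1/V₂) = 0.05853/(7.0028e-04 − 2.7367e-04) = 137.20 m.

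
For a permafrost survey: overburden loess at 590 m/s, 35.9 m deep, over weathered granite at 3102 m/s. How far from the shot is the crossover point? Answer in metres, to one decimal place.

θ_c = arcsin(590/3102) = 10.96°, so cos θ_c = 0.9817 and tᵢ = 2h cos θ_c/V₁ = 0.1195 s.
At crossover x/V₁ = x/V₂ + tᵢ ⇒ x = tᵢ/(1/V₁ − 1/V₂) = 0.11947/(1.6949e-03 − 3.2237e-04) = 87.05 m.

87.0 m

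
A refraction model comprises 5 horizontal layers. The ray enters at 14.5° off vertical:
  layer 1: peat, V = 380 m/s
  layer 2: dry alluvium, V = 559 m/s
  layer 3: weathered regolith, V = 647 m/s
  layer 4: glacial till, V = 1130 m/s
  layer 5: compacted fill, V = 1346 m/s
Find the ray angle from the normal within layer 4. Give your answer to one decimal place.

Ray parameter p = sin 14.5° / 380 = 6.5889e-04 s/m.
sin θ_4 = p·V_4 = 6.5889e-04 × 1130 = 0.7446.
θ_4 = arcsin 0.7446 = 48.12°.

48.1°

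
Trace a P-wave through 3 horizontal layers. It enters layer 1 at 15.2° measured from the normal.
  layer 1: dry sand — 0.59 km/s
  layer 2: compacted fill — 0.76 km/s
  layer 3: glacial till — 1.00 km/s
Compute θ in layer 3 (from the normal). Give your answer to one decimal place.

26.4°

Snell's law across each interface conserves sin θ / V, so sin θ_3 = V_3·sin θ₁/V₁.
sin θ_3 = 1.00 × sin 15.2° / 0.59 = 0.4444.
θ_3 = arcsin 0.4444 = 26.38°.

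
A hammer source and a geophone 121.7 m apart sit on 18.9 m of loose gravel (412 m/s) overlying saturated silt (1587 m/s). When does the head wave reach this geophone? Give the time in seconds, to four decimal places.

t = x/V₂ + 2h·√(V₂²−V₁²)/(V₁V₂).
√(V₂²−V₁²) = √(1587²−412²) = 1532.6 m/s; delay term = 2·18.9·1532.6/(412·1587) = 0.08860 s.
t = 121.7/1587 + 0.08860 = 0.16529 s.

0.1653 s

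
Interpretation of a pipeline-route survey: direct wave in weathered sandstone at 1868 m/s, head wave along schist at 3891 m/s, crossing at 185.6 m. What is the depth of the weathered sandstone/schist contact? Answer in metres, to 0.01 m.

55.00 m

x_cross = 2h·√((V₂+V₁)/(V₂−V₁)) → h = x_cross / (2·√((V₂+V₁)/(V₂−V₁))).
√((V₂+V₁)/(V₂−V₁)) = √((3891+1868)/(3891−1868)) = 1.6872.
h = 185.6 / (2·1.6872) = 55.00 m.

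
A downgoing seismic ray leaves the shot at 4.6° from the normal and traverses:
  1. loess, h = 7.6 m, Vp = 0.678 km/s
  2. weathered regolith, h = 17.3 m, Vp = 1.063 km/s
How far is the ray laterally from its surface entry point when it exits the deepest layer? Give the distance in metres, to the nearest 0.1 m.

2.8 m

Ray parameter p = sin 4.6° / 0.678 km/s = 1.1829e-01 s/km.
Layer 1: θ = 4.60°; offset = 7.6·tan 4.60° = 0.611 m.
Layer 2: sin θ = p·1.063 = 0.1257 → θ = 7.22°; offset = 17.3·tan 7.22° = 2.193 m.
Total horizontal offset = 2.804 m.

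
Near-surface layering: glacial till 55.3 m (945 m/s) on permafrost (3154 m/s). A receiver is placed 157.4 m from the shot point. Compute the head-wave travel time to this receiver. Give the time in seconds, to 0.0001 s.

t = x/V₂ + 2h·√(V₂²−V₁²)/(V₁V₂).
√(V₂²−V₁²) = √(3154²−945²) = 3009.1 m/s; delay term = 2·55.3·3009.1/(945·3154) = 0.11166 s.
t = 157.4/3154 + 0.11166 = 0.16157 s.

0.1616 s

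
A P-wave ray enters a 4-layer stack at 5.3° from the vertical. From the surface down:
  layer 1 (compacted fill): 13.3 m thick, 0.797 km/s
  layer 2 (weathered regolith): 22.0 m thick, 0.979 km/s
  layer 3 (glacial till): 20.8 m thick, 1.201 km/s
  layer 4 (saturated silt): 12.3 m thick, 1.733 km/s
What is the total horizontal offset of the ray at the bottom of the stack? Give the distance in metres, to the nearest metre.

Ray parameter p = sin 5.3° / 0.797 km/s = 1.1590e-01 s/km.
Layer 1: θ = 5.30°; offset = 13.3·tan 5.30° = 1.234 m.
Layer 2: sin θ = p·0.979 = 0.1135 → θ = 6.52°; offset = 22.0·tan 6.52° = 2.512 m.
Layer 3: sin θ = p·1.201 = 0.1392 → θ = 8.00°; offset = 20.8·tan 8.00° = 2.924 m.
Layer 4: sin θ = p·1.733 = 0.2009 → θ = 11.59°; offset = 12.3·tan 11.59° = 2.522 m.
Total horizontal offset = 9.192 m.

9 m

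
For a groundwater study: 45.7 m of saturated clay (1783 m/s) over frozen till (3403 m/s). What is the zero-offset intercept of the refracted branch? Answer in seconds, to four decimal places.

0.0437 s

tᵢ = 2h·√(V₂²−V₁²)/(V₁V₂).
√(V₂²−V₁²) = √(3403²−1783²) = 2898.5 m/s.
tᵢ = 2·45.7·2898.5/(1783·3403) = 0.04366 s.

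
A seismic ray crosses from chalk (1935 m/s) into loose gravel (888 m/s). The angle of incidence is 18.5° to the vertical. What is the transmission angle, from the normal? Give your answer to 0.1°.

8.4°

Snell's law: sin θ₂ = (V₂/V₁)·sin θ₁ = (888/1935)·sin 18.5° = 0.1456.
θ₂ = sin⁻¹(0.1456) = 8.37° (from vertical).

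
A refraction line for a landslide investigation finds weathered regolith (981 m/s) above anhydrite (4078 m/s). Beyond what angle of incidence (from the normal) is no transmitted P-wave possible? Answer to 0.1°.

13.9°

Critical incidence: sin θ_c = V₁/V₂ = 981/4078 = 0.2406.
θ_c = arcsin 0.2406 = 13.92°.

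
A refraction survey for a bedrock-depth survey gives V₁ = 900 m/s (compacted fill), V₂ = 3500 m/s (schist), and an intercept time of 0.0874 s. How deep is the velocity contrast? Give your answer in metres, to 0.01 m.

40.70 m

h = tᵢ·V₁·V₂ / (2·√(V₂²−V₁²)).
√(V₂²−V₁²) = √(3500² − 900²) = 3382.3 m/s.
h = 0.0874 s × 900 × 3500 / (2 × 3382.3) = 40.70 m.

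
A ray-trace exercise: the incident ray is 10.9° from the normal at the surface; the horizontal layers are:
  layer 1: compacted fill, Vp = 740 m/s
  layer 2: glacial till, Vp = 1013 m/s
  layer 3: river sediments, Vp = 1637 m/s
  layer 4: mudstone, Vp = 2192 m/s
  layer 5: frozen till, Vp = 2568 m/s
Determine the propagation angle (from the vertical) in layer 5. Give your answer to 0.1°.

Snell's law across each interface conserves sin θ / V, so sin θ_5 = V_5·sin θ₁/V₁.
sin θ_5 = 2568 × sin 10.9° / 740 = 0.6562.
θ_5 = 41.01° from the vertical.

41.0°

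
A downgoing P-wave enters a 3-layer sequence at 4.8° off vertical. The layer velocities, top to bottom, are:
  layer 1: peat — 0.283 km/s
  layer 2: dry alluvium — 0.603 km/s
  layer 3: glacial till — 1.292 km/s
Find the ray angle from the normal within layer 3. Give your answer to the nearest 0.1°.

22.5°

Ray parameter p = sin 4.8° / 0.283 = 2.9568e-01 s/km.
sin θ_3 = p·V_3 = 2.9568e-01 × 1.292 = 0.3820.
θ_3 = arcsin 0.3820 = 22.46°.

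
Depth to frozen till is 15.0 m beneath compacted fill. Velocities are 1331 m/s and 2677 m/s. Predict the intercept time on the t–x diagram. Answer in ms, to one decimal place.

tᵢ = 2h·√(V₂²−V₁²)/(V₁V₂).
√(V₂²−V₁²) = √(2677²−1331²) = 2322.7 m/s.
tᵢ = 2·15.0·2322.7/(1331·2677) = 0.01956 s.

19.6 ms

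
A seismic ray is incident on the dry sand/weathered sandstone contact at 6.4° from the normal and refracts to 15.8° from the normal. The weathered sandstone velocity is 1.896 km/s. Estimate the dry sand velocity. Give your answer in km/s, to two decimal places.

Snell's law: sin 6.4°/V₁ = sin 15.8°/V₂.
V₁ = V₂·sin 6.4°/sin 15.8° = 1.896 × 0.4094 = 0.78 km/s.

0.78 km/s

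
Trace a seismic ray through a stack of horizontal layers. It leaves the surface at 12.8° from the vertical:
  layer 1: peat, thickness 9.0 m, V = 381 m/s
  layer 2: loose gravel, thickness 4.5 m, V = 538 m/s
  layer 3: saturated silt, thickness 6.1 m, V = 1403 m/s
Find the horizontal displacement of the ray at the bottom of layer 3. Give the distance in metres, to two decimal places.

12.13 m

Apply Snell's law at each interface; in layer i the horizontal offset is hᵢ·tan θᵢ.
Layer 1: θ = 12.80°; offset = 9.0·tan 12.80° = 2.0447 m.
Layer 2: sin θ = 538·sin 12.8°/381 = 0.3128, θ = 18.23°; offset = 4.5·tan 18.23° = 1.4822 m.
Layer 3: sin θ = 1403·sin 12.8°/381 = 0.8158, θ = 54.67°; offset = 6.1·tan 54.67° = 8.6057 m.
Summing the layer offsets gives 12.1327 m.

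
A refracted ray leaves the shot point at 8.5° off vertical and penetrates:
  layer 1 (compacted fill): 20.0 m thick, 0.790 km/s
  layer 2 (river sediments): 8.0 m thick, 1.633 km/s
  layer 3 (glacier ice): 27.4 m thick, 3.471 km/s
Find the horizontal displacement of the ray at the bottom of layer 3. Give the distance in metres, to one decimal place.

29.0 m

Ray parameter p = sin 8.5° / 0.790 km/s = 1.8710e-01 s/km.
Layer 1: θ = 8.50°; offset = 20.0·tan 8.50° = 2.989 m.
Layer 2: sin θ = p·1.633 = 0.3055 → θ = 17.79°; offset = 8.0·tan 17.79° = 2.567 m.
Layer 3: sin θ = p·3.471 = 0.6494 → θ = 40.50°; offset = 27.4·tan 40.50° = 23.400 m.
Summing the layer offsets gives 28.956 m.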